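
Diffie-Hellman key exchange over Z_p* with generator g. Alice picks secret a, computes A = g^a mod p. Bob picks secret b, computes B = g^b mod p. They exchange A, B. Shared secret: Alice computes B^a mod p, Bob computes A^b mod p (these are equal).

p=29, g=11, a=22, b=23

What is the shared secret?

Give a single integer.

Answer: 5

Derivation:
A = 11^22 mod 29  (bits of 22 = 10110)
  bit 0 = 1: r = r^2 * 11 mod 29 = 1^2 * 11 = 1*11 = 11
  bit 1 = 0: r = r^2 mod 29 = 11^2 = 5
  bit 2 = 1: r = r^2 * 11 mod 29 = 5^2 * 11 = 25*11 = 14
  bit 3 = 1: r = r^2 * 11 mod 29 = 14^2 * 11 = 22*11 = 10
  bit 4 = 0: r = r^2 mod 29 = 10^2 = 13
  -> A = 13
B = 11^23 mod 29  (bits of 23 = 10111)
  bit 0 = 1: r = r^2 * 11 mod 29 = 1^2 * 11 = 1*11 = 11
  bit 1 = 0: r = r^2 mod 29 = 11^2 = 5
  bit 2 = 1: r = r^2 * 11 mod 29 = 5^2 * 11 = 25*11 = 14
  bit 3 = 1: r = r^2 * 11 mod 29 = 14^2 * 11 = 22*11 = 10
  bit 4 = 1: r = r^2 * 11 mod 29 = 10^2 * 11 = 13*11 = 27
  -> B = 27
s = B^a = 27^22 mod 29  (bits of 22 = 10110)
  bit 0 = 1: r = r^2 * 27 mod 29 = 1^2 * 27 = 1*27 = 27
  bit 1 = 0: r = r^2 mod 29 = 27^2 = 4
  bit 2 = 1: r = r^2 * 27 mod 29 = 4^2 * 27 = 16*27 = 26
  bit 3 = 1: r = r^2 * 27 mod 29 = 26^2 * 27 = 9*27 = 11
  bit 4 = 0: r = r^2 mod 29 = 11^2 = 5
  -> s = B^a = 5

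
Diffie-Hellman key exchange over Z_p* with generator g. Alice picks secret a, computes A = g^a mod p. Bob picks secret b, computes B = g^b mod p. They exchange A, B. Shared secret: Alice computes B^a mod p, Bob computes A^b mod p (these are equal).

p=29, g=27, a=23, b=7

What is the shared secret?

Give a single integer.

A = 27^23 mod 29  (bits of 23 = 10111)
  bit 0 = 1: r = r^2 * 27 mod 29 = 1^2 * 27 = 1*27 = 27
  bit 1 = 0: r = r^2 mod 29 = 27^2 = 4
  bit 2 = 1: r = r^2 * 27 mod 29 = 4^2 * 27 = 16*27 = 26
  bit 3 = 1: r = r^2 * 27 mod 29 = 26^2 * 27 = 9*27 = 11
  bit 4 = 1: r = r^2 * 27 mod 29 = 11^2 * 27 = 5*27 = 19
  -> A = 19
B = 27^7 mod 29  (bits of 7 = 111)
  bit 0 = 1: r = r^2 * 27 mod 29 = 1^2 * 27 = 1*27 = 27
  bit 1 = 1: r = r^2 * 27 mod 29 = 27^2 * 27 = 4*27 = 21
  bit 2 = 1: r = r^2 * 27 mod 29 = 21^2 * 27 = 6*27 = 17
  -> B = 17
s = B^a = 17^23 mod 29  (bits of 23 = 10111)
  bit 0 = 1: r = r^2 * 17 mod 29 = 1^2 * 17 = 1*17 = 17
  bit 1 = 0: r = r^2 mod 29 = 17^2 = 28
  bit 2 = 1: r = r^2 * 17 mod 29 = 28^2 * 17 = 1*17 = 17
  bit 3 = 1: r = r^2 * 17 mod 29 = 17^2 * 17 = 28*17 = 12
  bit 4 = 1: r = r^2 * 17 mod 29 = 12^2 * 17 = 28*17 = 12
  -> s = B^a = 12

Answer: 12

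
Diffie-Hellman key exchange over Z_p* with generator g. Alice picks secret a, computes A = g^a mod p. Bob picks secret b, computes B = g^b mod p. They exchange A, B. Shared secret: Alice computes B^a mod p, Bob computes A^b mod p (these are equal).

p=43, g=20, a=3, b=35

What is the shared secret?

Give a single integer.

A = 20^3 mod 43  (bits of 3 = 11)
  bit 0 = 1: r = r^2 * 20 mod 43 = 1^2 * 20 = 1*20 = 20
  bit 1 = 1: r = r^2 * 20 mod 43 = 20^2 * 20 = 13*20 = 2
  -> A = 2
B = 20^35 mod 43  (bits of 35 = 100011)
  bit 0 = 1: r = r^2 * 20 mod 43 = 1^2 * 20 = 1*20 = 20
  bit 1 = 0: r = r^2 mod 43 = 20^2 = 13
  bit 2 = 0: r = r^2 mod 43 = 13^2 = 40
  bit 3 = 0: r = r^2 mod 43 = 40^2 = 9
  bit 4 = 1: r = r^2 * 20 mod 43 = 9^2 * 20 = 38*20 = 29
  bit 5 = 1: r = r^2 * 20 mod 43 = 29^2 * 20 = 24*20 = 7
  -> B = 7
s = B^a = 7^3 mod 43  (bits of 3 = 11)
  bit 0 = 1: r = r^2 * 7 mod 43 = 1^2 * 7 = 1*7 = 7
  bit 1 = 1: r = r^2 * 7 mod 43 = 7^2 * 7 = 6*7 = 42
  -> s = B^a = 42

Answer: 42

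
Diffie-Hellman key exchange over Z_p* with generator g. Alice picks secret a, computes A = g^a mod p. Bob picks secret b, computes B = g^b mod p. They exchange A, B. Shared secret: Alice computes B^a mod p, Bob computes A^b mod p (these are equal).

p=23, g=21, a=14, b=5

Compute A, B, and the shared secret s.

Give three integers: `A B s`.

Answer: 8 14 16

Derivation:
A = 21^14 mod 23  (bits of 14 = 1110)
  bit 0 = 1: r = r^2 * 21 mod 23 = 1^2 * 21 = 1*21 = 21
  bit 1 = 1: r = r^2 * 21 mod 23 = 21^2 * 21 = 4*21 = 15
  bit 2 = 1: r = r^2 * 21 mod 23 = 15^2 * 21 = 18*21 = 10
  bit 3 = 0: r = r^2 mod 23 = 10^2 = 8
  -> A = 8
B = 21^5 mod 23  (bits of 5 = 101)
  bit 0 = 1: r = r^2 * 21 mod 23 = 1^2 * 21 = 1*21 = 21
  bit 1 = 0: r = r^2 mod 23 = 21^2 = 4
  bit 2 = 1: r = r^2 * 21 mod 23 = 4^2 * 21 = 16*21 = 14
  -> B = 14
s = B^a = 14^14 mod 23  (bits of 14 = 1110)
  bit 0 = 1: r = r^2 * 14 mod 23 = 1^2 * 14 = 1*14 = 14
  bit 1 = 1: r = r^2 * 14 mod 23 = 14^2 * 14 = 12*14 = 7
  bit 2 = 1: r = r^2 * 14 mod 23 = 7^2 * 14 = 3*14 = 19
  bit 3 = 0: r = r^2 mod 23 = 19^2 = 16
  -> s = B^a = 16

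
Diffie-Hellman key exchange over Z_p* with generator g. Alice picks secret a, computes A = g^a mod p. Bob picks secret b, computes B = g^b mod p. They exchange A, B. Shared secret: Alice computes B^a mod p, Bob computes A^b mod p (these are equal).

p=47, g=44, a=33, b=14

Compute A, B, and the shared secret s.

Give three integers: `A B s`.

A = 44^33 mod 47  (bits of 33 = 100001)
  bit 0 = 1: r = r^2 * 44 mod 47 = 1^2 * 44 = 1*44 = 44
  bit 1 = 0: r = r^2 mod 47 = 44^2 = 9
  bit 2 = 0: r = r^2 mod 47 = 9^2 = 34
  bit 3 = 0: r = r^2 mod 47 = 34^2 = 28
  bit 4 = 0: r = r^2 mod 47 = 28^2 = 32
  bit 5 = 1: r = r^2 * 44 mod 47 = 32^2 * 44 = 37*44 = 30
  -> A = 30
B = 44^14 mod 47  (bits of 14 = 1110)
  bit 0 = 1: r = r^2 * 44 mod 47 = 1^2 * 44 = 1*44 = 44
  bit 1 = 1: r = r^2 * 44 mod 47 = 44^2 * 44 = 9*44 = 20
  bit 2 = 1: r = r^2 * 44 mod 47 = 20^2 * 44 = 24*44 = 22
  bit 3 = 0: r = r^2 mod 47 = 22^2 = 14
  -> B = 14
s = B^a = 14^33 mod 47  (bits of 33 = 100001)
  bit 0 = 1: r = r^2 * 14 mod 47 = 1^2 * 14 = 1*14 = 14
  bit 1 = 0: r = r^2 mod 47 = 14^2 = 8
  bit 2 = 0: r = r^2 mod 47 = 8^2 = 17
  bit 3 = 0: r = r^2 mod 47 = 17^2 = 7
  bit 4 = 0: r = r^2 mod 47 = 7^2 = 2
  bit 5 = 1: r = r^2 * 14 mod 47 = 2^2 * 14 = 4*14 = 9
  -> s = B^a = 9

Answer: 30 14 9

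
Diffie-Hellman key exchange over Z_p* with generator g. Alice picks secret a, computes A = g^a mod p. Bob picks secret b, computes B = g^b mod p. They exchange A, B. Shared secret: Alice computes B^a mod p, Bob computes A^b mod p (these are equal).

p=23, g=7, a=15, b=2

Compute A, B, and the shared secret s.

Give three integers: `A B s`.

Answer: 14 3 12

Derivation:
A = 7^15 mod 23  (bits of 15 = 1111)
  bit 0 = 1: r = r^2 * 7 mod 23 = 1^2 * 7 = 1*7 = 7
  bit 1 = 1: r = r^2 * 7 mod 23 = 7^2 * 7 = 3*7 = 21
  bit 2 = 1: r = r^2 * 7 mod 23 = 21^2 * 7 = 4*7 = 5
  bit 3 = 1: r = r^2 * 7 mod 23 = 5^2 * 7 = 2*7 = 14
  -> A = 14
B = 7^2 mod 23  (bits of 2 = 10)
  bit 0 = 1: r = r^2 * 7 mod 23 = 1^2 * 7 = 1*7 = 7
  bit 1 = 0: r = r^2 mod 23 = 7^2 = 3
  -> B = 3
s = B^a = 3^15 mod 23  (bits of 15 = 1111)
  bit 0 = 1: r = r^2 * 3 mod 23 = 1^2 * 3 = 1*3 = 3
  bit 1 = 1: r = r^2 * 3 mod 23 = 3^2 * 3 = 9*3 = 4
  bit 2 = 1: r = r^2 * 3 mod 23 = 4^2 * 3 = 16*3 = 2
  bit 3 = 1: r = r^2 * 3 mod 23 = 2^2 * 3 = 4*3 = 12
  -> s = B^a = 12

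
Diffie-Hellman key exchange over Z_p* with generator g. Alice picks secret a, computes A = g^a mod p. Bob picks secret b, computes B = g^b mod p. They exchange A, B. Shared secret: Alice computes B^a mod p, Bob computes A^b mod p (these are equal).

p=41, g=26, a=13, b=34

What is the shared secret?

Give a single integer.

A = 26^13 mod 41  (bits of 13 = 1101)
  bit 0 = 1: r = r^2 * 26 mod 41 = 1^2 * 26 = 1*26 = 26
  bit 1 = 1: r = r^2 * 26 mod 41 = 26^2 * 26 = 20*26 = 28
  bit 2 = 0: r = r^2 mod 41 = 28^2 = 5
  bit 3 = 1: r = r^2 * 26 mod 41 = 5^2 * 26 = 25*26 = 35
  -> A = 35
B = 26^34 mod 41  (bits of 34 = 100010)
  bit 0 = 1: r = r^2 * 26 mod 41 = 1^2 * 26 = 1*26 = 26
  bit 1 = 0: r = r^2 mod 41 = 26^2 = 20
  bit 2 = 0: r = r^2 mod 41 = 20^2 = 31
  bit 3 = 0: r = r^2 mod 41 = 31^2 = 18
  bit 4 = 1: r = r^2 * 26 mod 41 = 18^2 * 26 = 37*26 = 19
  bit 5 = 0: r = r^2 mod 41 = 19^2 = 33
  -> B = 33
s = B^a = 33^13 mod 41  (bits of 13 = 1101)
  bit 0 = 1: r = r^2 * 33 mod 41 = 1^2 * 33 = 1*33 = 33
  bit 1 = 1: r = r^2 * 33 mod 41 = 33^2 * 33 = 23*33 = 21
  bit 2 = 0: r = r^2 mod 41 = 21^2 = 31
  bit 3 = 1: r = r^2 * 33 mod 41 = 31^2 * 33 = 18*33 = 20
  -> s = B^a = 20

Answer: 20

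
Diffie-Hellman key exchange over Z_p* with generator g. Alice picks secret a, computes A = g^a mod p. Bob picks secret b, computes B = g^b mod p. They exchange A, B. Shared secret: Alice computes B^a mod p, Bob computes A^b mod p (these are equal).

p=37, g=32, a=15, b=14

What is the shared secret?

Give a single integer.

Answer: 27

Derivation:
A = 32^15 mod 37  (bits of 15 = 1111)
  bit 0 = 1: r = r^2 * 32 mod 37 = 1^2 * 32 = 1*32 = 32
  bit 1 = 1: r = r^2 * 32 mod 37 = 32^2 * 32 = 25*32 = 23
  bit 2 = 1: r = r^2 * 32 mod 37 = 23^2 * 32 = 11*32 = 19
  bit 3 = 1: r = r^2 * 32 mod 37 = 19^2 * 32 = 28*32 = 8
  -> A = 8
B = 32^14 mod 37  (bits of 14 = 1110)
  bit 0 = 1: r = r^2 * 32 mod 37 = 1^2 * 32 = 1*32 = 32
  bit 1 = 1: r = r^2 * 32 mod 37 = 32^2 * 32 = 25*32 = 23
  bit 2 = 1: r = r^2 * 32 mod 37 = 23^2 * 32 = 11*32 = 19
  bit 3 = 0: r = r^2 mod 37 = 19^2 = 28
  -> B = 28
s = B^a = 28^15 mod 37  (bits of 15 = 1111)
  bit 0 = 1: r = r^2 * 28 mod 37 = 1^2 * 28 = 1*28 = 28
  bit 1 = 1: r = r^2 * 28 mod 37 = 28^2 * 28 = 7*28 = 11
  bit 2 = 1: r = r^2 * 28 mod 37 = 11^2 * 28 = 10*28 = 21
  bit 3 = 1: r = r^2 * 28 mod 37 = 21^2 * 28 = 34*28 = 27
  -> s = B^a = 27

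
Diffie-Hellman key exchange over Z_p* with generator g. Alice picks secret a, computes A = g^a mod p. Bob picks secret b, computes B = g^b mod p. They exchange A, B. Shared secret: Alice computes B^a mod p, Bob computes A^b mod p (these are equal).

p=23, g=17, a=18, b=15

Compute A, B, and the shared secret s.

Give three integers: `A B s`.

Answer: 3 15 12

Derivation:
A = 17^18 mod 23  (bits of 18 = 10010)
  bit 0 = 1: r = r^2 * 17 mod 23 = 1^2 * 17 = 1*17 = 17
  bit 1 = 0: r = r^2 mod 23 = 17^2 = 13
  bit 2 = 0: r = r^2 mod 23 = 13^2 = 8
  bit 3 = 1: r = r^2 * 17 mod 23 = 8^2 * 17 = 18*17 = 7
  bit 4 = 0: r = r^2 mod 23 = 7^2 = 3
  -> A = 3
B = 17^15 mod 23  (bits of 15 = 1111)
  bit 0 = 1: r = r^2 * 17 mod 23 = 1^2 * 17 = 1*17 = 17
  bit 1 = 1: r = r^2 * 17 mod 23 = 17^2 * 17 = 13*17 = 14
  bit 2 = 1: r = r^2 * 17 mod 23 = 14^2 * 17 = 12*17 = 20
  bit 3 = 1: r = r^2 * 17 mod 23 = 20^2 * 17 = 9*17 = 15
  -> B = 15
s = B^a = 15^18 mod 23  (bits of 18 = 10010)
  bit 0 = 1: r = r^2 * 15 mod 23 = 1^2 * 15 = 1*15 = 15
  bit 1 = 0: r = r^2 mod 23 = 15^2 = 18
  bit 2 = 0: r = r^2 mod 23 = 18^2 = 2
  bit 3 = 1: r = r^2 * 15 mod 23 = 2^2 * 15 = 4*15 = 14
  bit 4 = 0: r = r^2 mod 23 = 14^2 = 12
  -> s = B^a = 12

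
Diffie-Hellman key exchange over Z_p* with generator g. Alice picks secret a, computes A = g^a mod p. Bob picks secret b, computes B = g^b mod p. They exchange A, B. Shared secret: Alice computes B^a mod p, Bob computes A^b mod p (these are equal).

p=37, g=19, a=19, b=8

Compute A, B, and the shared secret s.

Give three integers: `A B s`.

Answer: 18 12 12

Derivation:
A = 19^19 mod 37  (bits of 19 = 10011)
  bit 0 = 1: r = r^2 * 19 mod 37 = 1^2 * 19 = 1*19 = 19
  bit 1 = 0: r = r^2 mod 37 = 19^2 = 28
  bit 2 = 0: r = r^2 mod 37 = 28^2 = 7
  bit 3 = 1: r = r^2 * 19 mod 37 = 7^2 * 19 = 12*19 = 6
  bit 4 = 1: r = r^2 * 19 mod 37 = 6^2 * 19 = 36*19 = 18
  -> A = 18
B = 19^8 mod 37  (bits of 8 = 1000)
  bit 0 = 1: r = r^2 * 19 mod 37 = 1^2 * 19 = 1*19 = 19
  bit 1 = 0: r = r^2 mod 37 = 19^2 = 28
  bit 2 = 0: r = r^2 mod 37 = 28^2 = 7
  bit 3 = 0: r = r^2 mod 37 = 7^2 = 12
  -> B = 12
s = B^a = 12^19 mod 37  (bits of 19 = 10011)
  bit 0 = 1: r = r^2 * 12 mod 37 = 1^2 * 12 = 1*12 = 12
  bit 1 = 0: r = r^2 mod 37 = 12^2 = 33
  bit 2 = 0: r = r^2 mod 37 = 33^2 = 16
  bit 3 = 1: r = r^2 * 12 mod 37 = 16^2 * 12 = 34*12 = 1
  bit 4 = 1: r = r^2 * 12 mod 37 = 1^2 * 12 = 1*12 = 12
  -> s = B^a = 12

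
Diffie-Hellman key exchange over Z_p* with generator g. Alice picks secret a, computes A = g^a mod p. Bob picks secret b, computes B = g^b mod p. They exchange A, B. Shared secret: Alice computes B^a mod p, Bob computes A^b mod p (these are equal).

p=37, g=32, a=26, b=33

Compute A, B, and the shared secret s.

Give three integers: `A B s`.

A = 32^26 mod 37  (bits of 26 = 11010)
  bit 0 = 1: r = r^2 * 32 mod 37 = 1^2 * 32 = 1*32 = 32
  bit 1 = 1: r = r^2 * 32 mod 37 = 32^2 * 32 = 25*32 = 23
  bit 2 = 0: r = r^2 mod 37 = 23^2 = 11
  bit 3 = 1: r = r^2 * 32 mod 37 = 11^2 * 32 = 10*32 = 24
  bit 4 = 0: r = r^2 mod 37 = 24^2 = 21
  -> A = 21
B = 32^33 mod 37  (bits of 33 = 100001)
  bit 0 = 1: r = r^2 * 32 mod 37 = 1^2 * 32 = 1*32 = 32
  bit 1 = 0: r = r^2 mod 37 = 32^2 = 25
  bit 2 = 0: r = r^2 mod 37 = 25^2 = 33
  bit 3 = 0: r = r^2 mod 37 = 33^2 = 16
  bit 4 = 0: r = r^2 mod 37 = 16^2 = 34
  bit 5 = 1: r = r^2 * 32 mod 37 = 34^2 * 32 = 9*32 = 29
  -> B = 29
s = B^a = 29^26 mod 37  (bits of 26 = 11010)
  bit 0 = 1: r = r^2 * 29 mod 37 = 1^2 * 29 = 1*29 = 29
  bit 1 = 1: r = r^2 * 29 mod 37 = 29^2 * 29 = 27*29 = 6
  bit 2 = 0: r = r^2 mod 37 = 6^2 = 36
  bit 3 = 1: r = r^2 * 29 mod 37 = 36^2 * 29 = 1*29 = 29
  bit 4 = 0: r = r^2 mod 37 = 29^2 = 27
  -> s = B^a = 27

Answer: 21 29 27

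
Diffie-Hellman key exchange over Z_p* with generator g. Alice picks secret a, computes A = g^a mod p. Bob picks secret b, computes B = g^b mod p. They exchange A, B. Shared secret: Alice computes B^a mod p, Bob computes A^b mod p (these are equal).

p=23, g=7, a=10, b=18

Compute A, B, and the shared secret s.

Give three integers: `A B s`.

A = 7^10 mod 23  (bits of 10 = 1010)
  bit 0 = 1: r = r^2 * 7 mod 23 = 1^2 * 7 = 1*7 = 7
  bit 1 = 0: r = r^2 mod 23 = 7^2 = 3
  bit 2 = 1: r = r^2 * 7 mod 23 = 3^2 * 7 = 9*7 = 17
  bit 3 = 0: r = r^2 mod 23 = 17^2 = 13
  -> A = 13
B = 7^18 mod 23  (bits of 18 = 10010)
  bit 0 = 1: r = r^2 * 7 mod 23 = 1^2 * 7 = 1*7 = 7
  bit 1 = 0: r = r^2 mod 23 = 7^2 = 3
  bit 2 = 0: r = r^2 mod 23 = 3^2 = 9
  bit 3 = 1: r = r^2 * 7 mod 23 = 9^2 * 7 = 12*7 = 15
  bit 4 = 0: r = r^2 mod 23 = 15^2 = 18
  -> B = 18
s = B^a = 18^10 mod 23  (bits of 10 = 1010)
  bit 0 = 1: r = r^2 * 18 mod 23 = 1^2 * 18 = 1*18 = 18
  bit 1 = 0: r = r^2 mod 23 = 18^2 = 2
  bit 2 = 1: r = r^2 * 18 mod 23 = 2^2 * 18 = 4*18 = 3
  bit 3 = 0: r = r^2 mod 23 = 3^2 = 9
  -> s = B^a = 9

Answer: 13 18 9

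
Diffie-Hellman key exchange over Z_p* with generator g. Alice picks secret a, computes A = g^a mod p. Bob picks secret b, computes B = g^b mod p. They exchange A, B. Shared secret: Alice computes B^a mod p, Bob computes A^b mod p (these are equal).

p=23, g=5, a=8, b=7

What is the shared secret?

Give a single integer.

A = 5^8 mod 23  (bits of 8 = 1000)
  bit 0 = 1: r = r^2 * 5 mod 23 = 1^2 * 5 = 1*5 = 5
  bit 1 = 0: r = r^2 mod 23 = 5^2 = 2
  bit 2 = 0: r = r^2 mod 23 = 2^2 = 4
  bit 3 = 0: r = r^2 mod 23 = 4^2 = 16
  -> A = 16
B = 5^7 mod 23  (bits of 7 = 111)
  bit 0 = 1: r = r^2 * 5 mod 23 = 1^2 * 5 = 1*5 = 5
  bit 1 = 1: r = r^2 * 5 mod 23 = 5^2 * 5 = 2*5 = 10
  bit 2 = 1: r = r^2 * 5 mod 23 = 10^2 * 5 = 8*5 = 17
  -> B = 17
s = B^a = 17^8 mod 23  (bits of 8 = 1000)
  bit 0 = 1: r = r^2 * 17 mod 23 = 1^2 * 17 = 1*17 = 17
  bit 1 = 0: r = r^2 mod 23 = 17^2 = 13
  bit 2 = 0: r = r^2 mod 23 = 13^2 = 8
  bit 3 = 0: r = r^2 mod 23 = 8^2 = 18
  -> s = B^a = 18

Answer: 18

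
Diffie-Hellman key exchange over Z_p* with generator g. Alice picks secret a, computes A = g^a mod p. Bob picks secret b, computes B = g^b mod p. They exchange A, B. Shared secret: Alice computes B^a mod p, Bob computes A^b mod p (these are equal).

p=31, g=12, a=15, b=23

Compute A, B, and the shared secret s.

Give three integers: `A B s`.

A = 12^15 mod 31  (bits of 15 = 1111)
  bit 0 = 1: r = r^2 * 12 mod 31 = 1^2 * 12 = 1*12 = 12
  bit 1 = 1: r = r^2 * 12 mod 31 = 12^2 * 12 = 20*12 = 23
  bit 2 = 1: r = r^2 * 12 mod 31 = 23^2 * 12 = 2*12 = 24
  bit 3 = 1: r = r^2 * 12 mod 31 = 24^2 * 12 = 18*12 = 30
  -> A = 30
B = 12^23 mod 31  (bits of 23 = 10111)
  bit 0 = 1: r = r^2 * 12 mod 31 = 1^2 * 12 = 1*12 = 12
  bit 1 = 0: r = r^2 mod 31 = 12^2 = 20
  bit 2 = 1: r = r^2 * 12 mod 31 = 20^2 * 12 = 28*12 = 26
  bit 3 = 1: r = r^2 * 12 mod 31 = 26^2 * 12 = 25*12 = 21
  bit 4 = 1: r = r^2 * 12 mod 31 = 21^2 * 12 = 7*12 = 22
  -> B = 22
s = B^a = 22^15 mod 31  (bits of 15 = 1111)
  bit 0 = 1: r = r^2 * 22 mod 31 = 1^2 * 22 = 1*22 = 22
  bit 1 = 1: r = r^2 * 22 mod 31 = 22^2 * 22 = 19*22 = 15
  bit 2 = 1: r = r^2 * 22 mod 31 = 15^2 * 22 = 8*22 = 21
  bit 3 = 1: r = r^2 * 22 mod 31 = 21^2 * 22 = 7*22 = 30
  -> s = B^a = 30

Answer: 30 22 30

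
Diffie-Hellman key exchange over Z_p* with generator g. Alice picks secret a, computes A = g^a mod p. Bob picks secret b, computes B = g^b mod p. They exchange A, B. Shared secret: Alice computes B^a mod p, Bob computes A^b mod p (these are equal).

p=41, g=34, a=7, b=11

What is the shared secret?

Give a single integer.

Answer: 30

Derivation:
A = 34^7 mod 41  (bits of 7 = 111)
  bit 0 = 1: r = r^2 * 34 mod 41 = 1^2 * 34 = 1*34 = 34
  bit 1 = 1: r = r^2 * 34 mod 41 = 34^2 * 34 = 8*34 = 26
  bit 2 = 1: r = r^2 * 34 mod 41 = 26^2 * 34 = 20*34 = 24
  -> A = 24
B = 34^11 mod 41  (bits of 11 = 1011)
  bit 0 = 1: r = r^2 * 34 mod 41 = 1^2 * 34 = 1*34 = 34
  bit 1 = 0: r = r^2 mod 41 = 34^2 = 8
  bit 2 = 1: r = r^2 * 34 mod 41 = 8^2 * 34 = 23*34 = 3
  bit 3 = 1: r = r^2 * 34 mod 41 = 3^2 * 34 = 9*34 = 19
  -> B = 19
s = B^a = 19^7 mod 41  (bits of 7 = 111)
  bit 0 = 1: r = r^2 * 19 mod 41 = 1^2 * 19 = 1*19 = 19
  bit 1 = 1: r = r^2 * 19 mod 41 = 19^2 * 19 = 33*19 = 12
  bit 2 = 1: r = r^2 * 19 mod 41 = 12^2 * 19 = 21*19 = 30
  -> s = B^a = 30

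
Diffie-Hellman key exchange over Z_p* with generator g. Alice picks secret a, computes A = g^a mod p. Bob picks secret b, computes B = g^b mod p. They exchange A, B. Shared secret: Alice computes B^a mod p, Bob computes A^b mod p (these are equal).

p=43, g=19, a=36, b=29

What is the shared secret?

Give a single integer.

A = 19^36 mod 43  (bits of 36 = 100100)
  bit 0 = 1: r = r^2 * 19 mod 43 = 1^2 * 19 = 1*19 = 19
  bit 1 = 0: r = r^2 mod 43 = 19^2 = 17
  bit 2 = 0: r = r^2 mod 43 = 17^2 = 31
  bit 3 = 1: r = r^2 * 19 mod 43 = 31^2 * 19 = 15*19 = 27
  bit 4 = 0: r = r^2 mod 43 = 27^2 = 41
  bit 5 = 0: r = r^2 mod 43 = 41^2 = 4
  -> A = 4
B = 19^29 mod 43  (bits of 29 = 11101)
  bit 0 = 1: r = r^2 * 19 mod 43 = 1^2 * 19 = 1*19 = 19
  bit 1 = 1: r = r^2 * 19 mod 43 = 19^2 * 19 = 17*19 = 22
  bit 2 = 1: r = r^2 * 19 mod 43 = 22^2 * 19 = 11*19 = 37
  bit 3 = 0: r = r^2 mod 43 = 37^2 = 36
  bit 4 = 1: r = r^2 * 19 mod 43 = 36^2 * 19 = 6*19 = 28
  -> B = 28
s = B^a = 28^36 mod 43  (bits of 36 = 100100)
  bit 0 = 1: r = r^2 * 28 mod 43 = 1^2 * 28 = 1*28 = 28
  bit 1 = 0: r = r^2 mod 43 = 28^2 = 10
  bit 2 = 0: r = r^2 mod 43 = 10^2 = 14
  bit 3 = 1: r = r^2 * 28 mod 43 = 14^2 * 28 = 24*28 = 27
  bit 4 = 0: r = r^2 mod 43 = 27^2 = 41
  bit 5 = 0: r = r^2 mod 43 = 41^2 = 4
  -> s = B^a = 4

Answer: 4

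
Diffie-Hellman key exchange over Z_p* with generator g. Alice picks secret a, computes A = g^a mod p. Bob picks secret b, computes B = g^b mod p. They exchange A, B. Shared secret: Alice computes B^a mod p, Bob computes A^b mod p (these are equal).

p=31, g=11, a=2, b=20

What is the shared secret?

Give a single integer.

Answer: 5

Derivation:
A = 11^2 mod 31  (bits of 2 = 10)
  bit 0 = 1: r = r^2 * 11 mod 31 = 1^2 * 11 = 1*11 = 11
  bit 1 = 0: r = r^2 mod 31 = 11^2 = 28
  -> A = 28
B = 11^20 mod 31  (bits of 20 = 10100)
  bit 0 = 1: r = r^2 * 11 mod 31 = 1^2 * 11 = 1*11 = 11
  bit 1 = 0: r = r^2 mod 31 = 11^2 = 28
  bit 2 = 1: r = r^2 * 11 mod 31 = 28^2 * 11 = 9*11 = 6
  bit 3 = 0: r = r^2 mod 31 = 6^2 = 5
  bit 4 = 0: r = r^2 mod 31 = 5^2 = 25
  -> B = 25
s = B^a = 25^2 mod 31  (bits of 2 = 10)
  bit 0 = 1: r = r^2 * 25 mod 31 = 1^2 * 25 = 1*25 = 25
  bit 1 = 0: r = r^2 mod 31 = 25^2 = 5
  -> s = B^a = 5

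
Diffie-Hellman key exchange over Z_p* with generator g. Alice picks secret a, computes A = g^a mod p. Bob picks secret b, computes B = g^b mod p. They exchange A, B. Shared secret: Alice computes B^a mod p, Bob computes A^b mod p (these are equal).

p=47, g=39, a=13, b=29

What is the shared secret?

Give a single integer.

A = 39^13 mod 47  (bits of 13 = 1101)
  bit 0 = 1: r = r^2 * 39 mod 47 = 1^2 * 39 = 1*39 = 39
  bit 1 = 1: r = r^2 * 39 mod 47 = 39^2 * 39 = 17*39 = 5
  bit 2 = 0: r = r^2 mod 47 = 5^2 = 25
  bit 3 = 1: r = r^2 * 39 mod 47 = 25^2 * 39 = 14*39 = 29
  -> A = 29
B = 39^29 mod 47  (bits of 29 = 11101)
  bit 0 = 1: r = r^2 * 39 mod 47 = 1^2 * 39 = 1*39 = 39
  bit 1 = 1: r = r^2 * 39 mod 47 = 39^2 * 39 = 17*39 = 5
  bit 2 = 1: r = r^2 * 39 mod 47 = 5^2 * 39 = 25*39 = 35
  bit 3 = 0: r = r^2 mod 47 = 35^2 = 3
  bit 4 = 1: r = r^2 * 39 mod 47 = 3^2 * 39 = 9*39 = 22
  -> B = 22
s = B^a = 22^13 mod 47  (bits of 13 = 1101)
  bit 0 = 1: r = r^2 * 22 mod 47 = 1^2 * 22 = 1*22 = 22
  bit 1 = 1: r = r^2 * 22 mod 47 = 22^2 * 22 = 14*22 = 26
  bit 2 = 0: r = r^2 mod 47 = 26^2 = 18
  bit 3 = 1: r = r^2 * 22 mod 47 = 18^2 * 22 = 42*22 = 31
  -> s = B^a = 31

Answer: 31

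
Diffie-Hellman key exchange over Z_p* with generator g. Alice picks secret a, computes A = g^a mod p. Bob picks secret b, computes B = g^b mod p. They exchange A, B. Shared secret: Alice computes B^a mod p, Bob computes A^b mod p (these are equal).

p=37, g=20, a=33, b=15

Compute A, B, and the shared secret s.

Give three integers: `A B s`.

A = 20^33 mod 37  (bits of 33 = 100001)
  bit 0 = 1: r = r^2 * 20 mod 37 = 1^2 * 20 = 1*20 = 20
  bit 1 = 0: r = r^2 mod 37 = 20^2 = 30
  bit 2 = 0: r = r^2 mod 37 = 30^2 = 12
  bit 3 = 0: r = r^2 mod 37 = 12^2 = 33
  bit 4 = 0: r = r^2 mod 37 = 33^2 = 16
  bit 5 = 1: r = r^2 * 20 mod 37 = 16^2 * 20 = 34*20 = 14
  -> A = 14
B = 20^15 mod 37  (bits of 15 = 1111)
  bit 0 = 1: r = r^2 * 20 mod 37 = 1^2 * 20 = 1*20 = 20
  bit 1 = 1: r = r^2 * 20 mod 37 = 20^2 * 20 = 30*20 = 8
  bit 2 = 1: r = r^2 * 20 mod 37 = 8^2 * 20 = 27*20 = 22
  bit 3 = 1: r = r^2 * 20 mod 37 = 22^2 * 20 = 3*20 = 23
  -> B = 23
s = B^a = 23^33 mod 37  (bits of 33 = 100001)
  bit 0 = 1: r = r^2 * 23 mod 37 = 1^2 * 23 = 1*23 = 23
  bit 1 = 0: r = r^2 mod 37 = 23^2 = 11
  bit 2 = 0: r = r^2 mod 37 = 11^2 = 10
  bit 3 = 0: r = r^2 mod 37 = 10^2 = 26
  bit 4 = 0: r = r^2 mod 37 = 26^2 = 10
  bit 5 = 1: r = r^2 * 23 mod 37 = 10^2 * 23 = 26*23 = 6
  -> s = B^a = 6

Answer: 14 23 6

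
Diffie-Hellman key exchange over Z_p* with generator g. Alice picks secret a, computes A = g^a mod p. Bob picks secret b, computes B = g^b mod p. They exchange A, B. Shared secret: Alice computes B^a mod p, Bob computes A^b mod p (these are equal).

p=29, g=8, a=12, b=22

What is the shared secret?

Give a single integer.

A = 8^12 mod 29  (bits of 12 = 1100)
  bit 0 = 1: r = r^2 * 8 mod 29 = 1^2 * 8 = 1*8 = 8
  bit 1 = 1: r = r^2 * 8 mod 29 = 8^2 * 8 = 6*8 = 19
  bit 2 = 0: r = r^2 mod 29 = 19^2 = 13
  bit 3 = 0: r = r^2 mod 29 = 13^2 = 24
  -> A = 24
B = 8^22 mod 29  (bits of 22 = 10110)
  bit 0 = 1: r = r^2 * 8 mod 29 = 1^2 * 8 = 1*8 = 8
  bit 1 = 0: r = r^2 mod 29 = 8^2 = 6
  bit 2 = 1: r = r^2 * 8 mod 29 = 6^2 * 8 = 7*8 = 27
  bit 3 = 1: r = r^2 * 8 mod 29 = 27^2 * 8 = 4*8 = 3
  bit 4 = 0: r = r^2 mod 29 = 3^2 = 9
  -> B = 9
s = B^a = 9^12 mod 29  (bits of 12 = 1100)
  bit 0 = 1: r = r^2 * 9 mod 29 = 1^2 * 9 = 1*9 = 9
  bit 1 = 1: r = r^2 * 9 mod 29 = 9^2 * 9 = 23*9 = 4
  bit 2 = 0: r = r^2 mod 29 = 4^2 = 16
  bit 3 = 0: r = r^2 mod 29 = 16^2 = 24
  -> s = B^a = 24

Answer: 24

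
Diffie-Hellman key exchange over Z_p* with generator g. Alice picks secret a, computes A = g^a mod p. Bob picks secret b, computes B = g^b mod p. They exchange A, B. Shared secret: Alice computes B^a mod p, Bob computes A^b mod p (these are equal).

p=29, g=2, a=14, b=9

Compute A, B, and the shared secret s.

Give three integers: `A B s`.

A = 2^14 mod 29  (bits of 14 = 1110)
  bit 0 = 1: r = r^2 * 2 mod 29 = 1^2 * 2 = 1*2 = 2
  bit 1 = 1: r = r^2 * 2 mod 29 = 2^2 * 2 = 4*2 = 8
  bit 2 = 1: r = r^2 * 2 mod 29 = 8^2 * 2 = 6*2 = 12
  bit 3 = 0: r = r^2 mod 29 = 12^2 = 28
  -> A = 28
B = 2^9 mod 29  (bits of 9 = 1001)
  bit 0 = 1: r = r^2 * 2 mod 29 = 1^2 * 2 = 1*2 = 2
  bit 1 = 0: r = r^2 mod 29 = 2^2 = 4
  bit 2 = 0: r = r^2 mod 29 = 4^2 = 16
  bit 3 = 1: r = r^2 * 2 mod 29 = 16^2 * 2 = 24*2 = 19
  -> B = 19
s = B^a = 19^14 mod 29  (bits of 14 = 1110)
  bit 0 = 1: r = r^2 * 19 mod 29 = 1^2 * 19 = 1*19 = 19
  bit 1 = 1: r = r^2 * 19 mod 29 = 19^2 * 19 = 13*19 = 15
  bit 2 = 1: r = r^2 * 19 mod 29 = 15^2 * 19 = 22*19 = 12
  bit 3 = 0: r = r^2 mod 29 = 12^2 = 28
  -> s = B^a = 28

Answer: 28 19 28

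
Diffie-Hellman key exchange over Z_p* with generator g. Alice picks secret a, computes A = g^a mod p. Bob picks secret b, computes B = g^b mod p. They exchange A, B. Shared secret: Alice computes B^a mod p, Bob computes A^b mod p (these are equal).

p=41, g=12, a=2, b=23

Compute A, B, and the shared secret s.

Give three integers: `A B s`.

Answer: 21 35 36

Derivation:
A = 12^2 mod 41  (bits of 2 = 10)
  bit 0 = 1: r = r^2 * 12 mod 41 = 1^2 * 12 = 1*12 = 12
  bit 1 = 0: r = r^2 mod 41 = 12^2 = 21
  -> A = 21
B = 12^23 mod 41  (bits of 23 = 10111)
  bit 0 = 1: r = r^2 * 12 mod 41 = 1^2 * 12 = 1*12 = 12
  bit 1 = 0: r = r^2 mod 41 = 12^2 = 21
  bit 2 = 1: r = r^2 * 12 mod 41 = 21^2 * 12 = 31*12 = 3
  bit 3 = 1: r = r^2 * 12 mod 41 = 3^2 * 12 = 9*12 = 26
  bit 4 = 1: r = r^2 * 12 mod 41 = 26^2 * 12 = 20*12 = 35
  -> B = 35
s = B^a = 35^2 mod 41  (bits of 2 = 10)
  bit 0 = 1: r = r^2 * 35 mod 41 = 1^2 * 35 = 1*35 = 35
  bit 1 = 0: r = r^2 mod 41 = 35^2 = 36
  -> s = B^a = 36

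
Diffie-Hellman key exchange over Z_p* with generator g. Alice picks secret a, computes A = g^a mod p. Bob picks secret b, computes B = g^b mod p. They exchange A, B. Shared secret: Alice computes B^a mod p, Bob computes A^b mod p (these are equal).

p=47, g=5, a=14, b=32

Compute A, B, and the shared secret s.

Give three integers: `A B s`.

A = 5^14 mod 47  (bits of 14 = 1110)
  bit 0 = 1: r = r^2 * 5 mod 47 = 1^2 * 5 = 1*5 = 5
  bit 1 = 1: r = r^2 * 5 mod 47 = 5^2 * 5 = 25*5 = 31
  bit 2 = 1: r = r^2 * 5 mod 47 = 31^2 * 5 = 21*5 = 11
  bit 3 = 0: r = r^2 mod 47 = 11^2 = 27
  -> A = 27
B = 5^32 mod 47  (bits of 32 = 100000)
  bit 0 = 1: r = r^2 * 5 mod 47 = 1^2 * 5 = 1*5 = 5
  bit 1 = 0: r = r^2 mod 47 = 5^2 = 25
  bit 2 = 0: r = r^2 mod 47 = 25^2 = 14
  bit 3 = 0: r = r^2 mod 47 = 14^2 = 8
  bit 4 = 0: r = r^2 mod 47 = 8^2 = 17
  bit 5 = 0: r = r^2 mod 47 = 17^2 = 7
  -> B = 7
s = B^a = 7^14 mod 47  (bits of 14 = 1110)
  bit 0 = 1: r = r^2 * 7 mod 47 = 1^2 * 7 = 1*7 = 7
  bit 1 = 1: r = r^2 * 7 mod 47 = 7^2 * 7 = 2*7 = 14
  bit 2 = 1: r = r^2 * 7 mod 47 = 14^2 * 7 = 8*7 = 9
  bit 3 = 0: r = r^2 mod 47 = 9^2 = 34
  -> s = B^a = 34

Answer: 27 7 34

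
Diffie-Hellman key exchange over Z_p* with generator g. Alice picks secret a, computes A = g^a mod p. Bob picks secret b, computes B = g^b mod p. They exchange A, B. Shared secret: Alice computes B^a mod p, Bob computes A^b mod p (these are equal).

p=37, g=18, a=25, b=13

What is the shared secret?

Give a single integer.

A = 18^25 mod 37  (bits of 25 = 11001)
  bit 0 = 1: r = r^2 * 18 mod 37 = 1^2 * 18 = 1*18 = 18
  bit 1 = 1: r = r^2 * 18 mod 37 = 18^2 * 18 = 28*18 = 23
  bit 2 = 0: r = r^2 mod 37 = 23^2 = 11
  bit 3 = 0: r = r^2 mod 37 = 11^2 = 10
  bit 4 = 1: r = r^2 * 18 mod 37 = 10^2 * 18 = 26*18 = 24
  -> A = 24
B = 18^13 mod 37  (bits of 13 = 1101)
  bit 0 = 1: r = r^2 * 18 mod 37 = 1^2 * 18 = 1*18 = 18
  bit 1 = 1: r = r^2 * 18 mod 37 = 18^2 * 18 = 28*18 = 23
  bit 2 = 0: r = r^2 mod 37 = 23^2 = 11
  bit 3 = 1: r = r^2 * 18 mod 37 = 11^2 * 18 = 10*18 = 32
  -> B = 32
s = B^a = 32^25 mod 37  (bits of 25 = 11001)
  bit 0 = 1: r = r^2 * 32 mod 37 = 1^2 * 32 = 1*32 = 32
  bit 1 = 1: r = r^2 * 32 mod 37 = 32^2 * 32 = 25*32 = 23
  bit 2 = 0: r = r^2 mod 37 = 23^2 = 11
  bit 3 = 0: r = r^2 mod 37 = 11^2 = 10
  bit 4 = 1: r = r^2 * 32 mod 37 = 10^2 * 32 = 26*32 = 18
  -> s = B^a = 18

Answer: 18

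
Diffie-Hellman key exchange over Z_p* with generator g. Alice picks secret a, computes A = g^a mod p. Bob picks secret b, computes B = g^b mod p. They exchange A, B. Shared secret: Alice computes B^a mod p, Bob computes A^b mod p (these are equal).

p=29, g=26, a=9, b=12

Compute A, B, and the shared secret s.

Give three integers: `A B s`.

A = 26^9 mod 29  (bits of 9 = 1001)
  bit 0 = 1: r = r^2 * 26 mod 29 = 1^2 * 26 = 1*26 = 26
  bit 1 = 0: r = r^2 mod 29 = 26^2 = 9
  bit 2 = 0: r = r^2 mod 29 = 9^2 = 23
  bit 3 = 1: r = r^2 * 26 mod 29 = 23^2 * 26 = 7*26 = 8
  -> A = 8
B = 26^12 mod 29  (bits of 12 = 1100)
  bit 0 = 1: r = r^2 * 26 mod 29 = 1^2 * 26 = 1*26 = 26
  bit 1 = 1: r = r^2 * 26 mod 29 = 26^2 * 26 = 9*26 = 2
  bit 2 = 0: r = r^2 mod 29 = 2^2 = 4
  bit 3 = 0: r = r^2 mod 29 = 4^2 = 16
  -> B = 16
s = B^a = 16^9 mod 29  (bits of 9 = 1001)
  bit 0 = 1: r = r^2 * 16 mod 29 = 1^2 * 16 = 1*16 = 16
  bit 1 = 0: r = r^2 mod 29 = 16^2 = 24
  bit 2 = 0: r = r^2 mod 29 = 24^2 = 25
  bit 3 = 1: r = r^2 * 16 mod 29 = 25^2 * 16 = 16*16 = 24
  -> s = B^a = 24

Answer: 8 16 24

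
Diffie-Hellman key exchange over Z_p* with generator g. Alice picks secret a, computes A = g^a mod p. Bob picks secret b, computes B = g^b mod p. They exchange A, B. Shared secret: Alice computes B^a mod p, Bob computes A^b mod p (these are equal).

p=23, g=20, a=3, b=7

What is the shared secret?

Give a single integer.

A = 20^3 mod 23  (bits of 3 = 11)
  bit 0 = 1: r = r^2 * 20 mod 23 = 1^2 * 20 = 1*20 = 20
  bit 1 = 1: r = r^2 * 20 mod 23 = 20^2 * 20 = 9*20 = 19
  -> A = 19
B = 20^7 mod 23  (bits of 7 = 111)
  bit 0 = 1: r = r^2 * 20 mod 23 = 1^2 * 20 = 1*20 = 20
  bit 1 = 1: r = r^2 * 20 mod 23 = 20^2 * 20 = 9*20 = 19
  bit 2 = 1: r = r^2 * 20 mod 23 = 19^2 * 20 = 16*20 = 21
  -> B = 21
s = B^a = 21^3 mod 23  (bits of 3 = 11)
  bit 0 = 1: r = r^2 * 21 mod 23 = 1^2 * 21 = 1*21 = 21
  bit 1 = 1: r = r^2 * 21 mod 23 = 21^2 * 21 = 4*21 = 15
  -> s = B^a = 15

Answer: 15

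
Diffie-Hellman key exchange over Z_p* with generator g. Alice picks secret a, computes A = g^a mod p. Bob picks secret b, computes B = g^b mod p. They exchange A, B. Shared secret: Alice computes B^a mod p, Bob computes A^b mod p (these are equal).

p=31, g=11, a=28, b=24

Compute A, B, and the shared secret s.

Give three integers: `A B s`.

Answer: 10 8 16

Derivation:
A = 11^28 mod 31  (bits of 28 = 11100)
  bit 0 = 1: r = r^2 * 11 mod 31 = 1^2 * 11 = 1*11 = 11
  bit 1 = 1: r = r^2 * 11 mod 31 = 11^2 * 11 = 28*11 = 29
  bit 2 = 1: r = r^2 * 11 mod 31 = 29^2 * 11 = 4*11 = 13
  bit 3 = 0: r = r^2 mod 31 = 13^2 = 14
  bit 4 = 0: r = r^2 mod 31 = 14^2 = 10
  -> A = 10
B = 11^24 mod 31  (bits of 24 = 11000)
  bit 0 = 1: r = r^2 * 11 mod 31 = 1^2 * 11 = 1*11 = 11
  bit 1 = 1: r = r^2 * 11 mod 31 = 11^2 * 11 = 28*11 = 29
  bit 2 = 0: r = r^2 mod 31 = 29^2 = 4
  bit 3 = 0: r = r^2 mod 31 = 4^2 = 16
  bit 4 = 0: r = r^2 mod 31 = 16^2 = 8
  -> B = 8
s = B^a = 8^28 mod 31  (bits of 28 = 11100)
  bit 0 = 1: r = r^2 * 8 mod 31 = 1^2 * 8 = 1*8 = 8
  bit 1 = 1: r = r^2 * 8 mod 31 = 8^2 * 8 = 2*8 = 16
  bit 2 = 1: r = r^2 * 8 mod 31 = 16^2 * 8 = 8*8 = 2
  bit 3 = 0: r = r^2 mod 31 = 2^2 = 4
  bit 4 = 0: r = r^2 mod 31 = 4^2 = 16
  -> s = B^a = 16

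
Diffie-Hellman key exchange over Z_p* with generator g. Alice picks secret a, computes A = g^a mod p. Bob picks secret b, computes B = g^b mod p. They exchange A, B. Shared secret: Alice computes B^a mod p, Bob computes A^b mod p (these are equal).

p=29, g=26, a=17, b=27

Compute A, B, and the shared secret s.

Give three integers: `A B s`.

A = 26^17 mod 29  (bits of 17 = 10001)
  bit 0 = 1: r = r^2 * 26 mod 29 = 1^2 * 26 = 1*26 = 26
  bit 1 = 0: r = r^2 mod 29 = 26^2 = 9
  bit 2 = 0: r = r^2 mod 29 = 9^2 = 23
  bit 3 = 0: r = r^2 mod 29 = 23^2 = 7
  bit 4 = 1: r = r^2 * 26 mod 29 = 7^2 * 26 = 20*26 = 27
  -> A = 27
B = 26^27 mod 29  (bits of 27 = 11011)
  bit 0 = 1: r = r^2 * 26 mod 29 = 1^2 * 26 = 1*26 = 26
  bit 1 = 1: r = r^2 * 26 mod 29 = 26^2 * 26 = 9*26 = 2
  bit 2 = 0: r = r^2 mod 29 = 2^2 = 4
  bit 3 = 1: r = r^2 * 26 mod 29 = 4^2 * 26 = 16*26 = 10
  bit 4 = 1: r = r^2 * 26 mod 29 = 10^2 * 26 = 13*26 = 19
  -> B = 19
s = B^a = 19^17 mod 29  (bits of 17 = 10001)
  bit 0 = 1: r = r^2 * 19 mod 29 = 1^2 * 19 = 1*19 = 19
  bit 1 = 0: r = r^2 mod 29 = 19^2 = 13
  bit 2 = 0: r = r^2 mod 29 = 13^2 = 24
  bit 3 = 0: r = r^2 mod 29 = 24^2 = 25
  bit 4 = 1: r = r^2 * 19 mod 29 = 25^2 * 19 = 16*19 = 14
  -> s = B^a = 14

Answer: 27 19 14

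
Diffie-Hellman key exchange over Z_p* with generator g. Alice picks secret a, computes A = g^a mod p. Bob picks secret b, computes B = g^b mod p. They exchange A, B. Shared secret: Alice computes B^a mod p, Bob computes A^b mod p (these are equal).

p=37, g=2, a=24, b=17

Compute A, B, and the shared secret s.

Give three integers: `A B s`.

Answer: 10 18 26

Derivation:
A = 2^24 mod 37  (bits of 24 = 11000)
  bit 0 = 1: r = r^2 * 2 mod 37 = 1^2 * 2 = 1*2 = 2
  bit 1 = 1: r = r^2 * 2 mod 37 = 2^2 * 2 = 4*2 = 8
  bit 2 = 0: r = r^2 mod 37 = 8^2 = 27
  bit 3 = 0: r = r^2 mod 37 = 27^2 = 26
  bit 4 = 0: r = r^2 mod 37 = 26^2 = 10
  -> A = 10
B = 2^17 mod 37  (bits of 17 = 10001)
  bit 0 = 1: r = r^2 * 2 mod 37 = 1^2 * 2 = 1*2 = 2
  bit 1 = 0: r = r^2 mod 37 = 2^2 = 4
  bit 2 = 0: r = r^2 mod 37 = 4^2 = 16
  bit 3 = 0: r = r^2 mod 37 = 16^2 = 34
  bit 4 = 1: r = r^2 * 2 mod 37 = 34^2 * 2 = 9*2 = 18
  -> B = 18
s = B^a = 18^24 mod 37  (bits of 24 = 11000)
  bit 0 = 1: r = r^2 * 18 mod 37 = 1^2 * 18 = 1*18 = 18
  bit 1 = 1: r = r^2 * 18 mod 37 = 18^2 * 18 = 28*18 = 23
  bit 2 = 0: r = r^2 mod 37 = 23^2 = 11
  bit 3 = 0: r = r^2 mod 37 = 11^2 = 10
  bit 4 = 0: r = r^2 mod 37 = 10^2 = 26
  -> s = B^a = 26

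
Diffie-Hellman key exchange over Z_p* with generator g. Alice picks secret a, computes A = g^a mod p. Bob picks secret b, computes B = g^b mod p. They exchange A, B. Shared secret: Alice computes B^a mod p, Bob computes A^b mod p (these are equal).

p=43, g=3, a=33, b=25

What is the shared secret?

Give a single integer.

Answer: 2

Derivation:
A = 3^33 mod 43  (bits of 33 = 100001)
  bit 0 = 1: r = r^2 * 3 mod 43 = 1^2 * 3 = 1*3 = 3
  bit 1 = 0: r = r^2 mod 43 = 3^2 = 9
  bit 2 = 0: r = r^2 mod 43 = 9^2 = 38
  bit 3 = 0: r = r^2 mod 43 = 38^2 = 25
  bit 4 = 0: r = r^2 mod 43 = 25^2 = 23
  bit 5 = 1: r = r^2 * 3 mod 43 = 23^2 * 3 = 13*3 = 39
  -> A = 39
B = 3^25 mod 43  (bits of 25 = 11001)
  bit 0 = 1: r = r^2 * 3 mod 43 = 1^2 * 3 = 1*3 = 3
  bit 1 = 1: r = r^2 * 3 mod 43 = 3^2 * 3 = 9*3 = 27
  bit 2 = 0: r = r^2 mod 43 = 27^2 = 41
  bit 3 = 0: r = r^2 mod 43 = 41^2 = 4
  bit 4 = 1: r = r^2 * 3 mod 43 = 4^2 * 3 = 16*3 = 5
  -> B = 5
s = B^a = 5^33 mod 43  (bits of 33 = 100001)
  bit 0 = 1: r = r^2 * 5 mod 43 = 1^2 * 5 = 1*5 = 5
  bit 1 = 0: r = r^2 mod 43 = 5^2 = 25
  bit 2 = 0: r = r^2 mod 43 = 25^2 = 23
  bit 3 = 0: r = r^2 mod 43 = 23^2 = 13
  bit 4 = 0: r = r^2 mod 43 = 13^2 = 40
  bit 5 = 1: r = r^2 * 5 mod 43 = 40^2 * 5 = 9*5 = 2
  -> s = B^a = 2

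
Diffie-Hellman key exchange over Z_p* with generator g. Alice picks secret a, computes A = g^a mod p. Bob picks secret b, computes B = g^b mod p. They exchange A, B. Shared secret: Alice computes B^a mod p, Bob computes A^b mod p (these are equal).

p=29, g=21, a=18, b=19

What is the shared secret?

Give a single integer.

A = 21^18 mod 29  (bits of 18 = 10010)
  bit 0 = 1: r = r^2 * 21 mod 29 = 1^2 * 21 = 1*21 = 21
  bit 1 = 0: r = r^2 mod 29 = 21^2 = 6
  bit 2 = 0: r = r^2 mod 29 = 6^2 = 7
  bit 3 = 1: r = r^2 * 21 mod 29 = 7^2 * 21 = 20*21 = 14
  bit 4 = 0: r = r^2 mod 29 = 14^2 = 22
  -> A = 22
B = 21^19 mod 29  (bits of 19 = 10011)
  bit 0 = 1: r = r^2 * 21 mod 29 = 1^2 * 21 = 1*21 = 21
  bit 1 = 0: r = r^2 mod 29 = 21^2 = 6
  bit 2 = 0: r = r^2 mod 29 = 6^2 = 7
  bit 3 = 1: r = r^2 * 21 mod 29 = 7^2 * 21 = 20*21 = 14
  bit 4 = 1: r = r^2 * 21 mod 29 = 14^2 * 21 = 22*21 = 27
  -> B = 27
s = B^a = 27^18 mod 29  (bits of 18 = 10010)
  bit 0 = 1: r = r^2 * 27 mod 29 = 1^2 * 27 = 1*27 = 27
  bit 1 = 0: r = r^2 mod 29 = 27^2 = 4
  bit 2 = 0: r = r^2 mod 29 = 4^2 = 16
  bit 3 = 1: r = r^2 * 27 mod 29 = 16^2 * 27 = 24*27 = 10
  bit 4 = 0: r = r^2 mod 29 = 10^2 = 13
  -> s = B^a = 13

Answer: 13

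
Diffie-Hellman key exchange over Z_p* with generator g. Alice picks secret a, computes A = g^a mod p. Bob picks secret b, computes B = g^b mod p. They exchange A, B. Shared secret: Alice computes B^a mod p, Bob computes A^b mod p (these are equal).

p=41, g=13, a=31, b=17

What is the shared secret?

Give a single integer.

Answer: 26

Derivation:
A = 13^31 mod 41  (bits of 31 = 11111)
  bit 0 = 1: r = r^2 * 13 mod 41 = 1^2 * 13 = 1*13 = 13
  bit 1 = 1: r = r^2 * 13 mod 41 = 13^2 * 13 = 5*13 = 24
  bit 2 = 1: r = r^2 * 13 mod 41 = 24^2 * 13 = 2*13 = 26
  bit 3 = 1: r = r^2 * 13 mod 41 = 26^2 * 13 = 20*13 = 14
  bit 4 = 1: r = r^2 * 13 mod 41 = 14^2 * 13 = 32*13 = 6
  -> A = 6
B = 13^17 mod 41  (bits of 17 = 10001)
  bit 0 = 1: r = r^2 * 13 mod 41 = 1^2 * 13 = 1*13 = 13
  bit 1 = 0: r = r^2 mod 41 = 13^2 = 5
  bit 2 = 0: r = r^2 mod 41 = 5^2 = 25
  bit 3 = 0: r = r^2 mod 41 = 25^2 = 10
  bit 4 = 1: r = r^2 * 13 mod 41 = 10^2 * 13 = 18*13 = 29
  -> B = 29
s = B^a = 29^31 mod 41  (bits of 31 = 11111)
  bit 0 = 1: r = r^2 * 29 mod 41 = 1^2 * 29 = 1*29 = 29
  bit 1 = 1: r = r^2 * 29 mod 41 = 29^2 * 29 = 21*29 = 35
  bit 2 = 1: r = r^2 * 29 mod 41 = 35^2 * 29 = 36*29 = 19
  bit 3 = 1: r = r^2 * 29 mod 41 = 19^2 * 29 = 33*29 = 14
  bit 4 = 1: r = r^2 * 29 mod 41 = 14^2 * 29 = 32*29 = 26
  -> s = B^a = 26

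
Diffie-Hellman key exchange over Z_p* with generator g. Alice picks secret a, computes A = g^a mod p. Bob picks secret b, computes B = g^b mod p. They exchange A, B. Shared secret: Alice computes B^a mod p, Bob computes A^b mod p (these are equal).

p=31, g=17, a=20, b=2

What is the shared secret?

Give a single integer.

A = 17^20 mod 31  (bits of 20 = 10100)
  bit 0 = 1: r = r^2 * 17 mod 31 = 1^2 * 17 = 1*17 = 17
  bit 1 = 0: r = r^2 mod 31 = 17^2 = 10
  bit 2 = 1: r = r^2 * 17 mod 31 = 10^2 * 17 = 7*17 = 26
  bit 3 = 0: r = r^2 mod 31 = 26^2 = 25
  bit 4 = 0: r = r^2 mod 31 = 25^2 = 5
  -> A = 5
B = 17^2 mod 31  (bits of 2 = 10)
  bit 0 = 1: r = r^2 * 17 mod 31 = 1^2 * 17 = 1*17 = 17
  bit 1 = 0: r = r^2 mod 31 = 17^2 = 10
  -> B = 10
s = B^a = 10^20 mod 31  (bits of 20 = 10100)
  bit 0 = 1: r = r^2 * 10 mod 31 = 1^2 * 10 = 1*10 = 10
  bit 1 = 0: r = r^2 mod 31 = 10^2 = 7
  bit 2 = 1: r = r^2 * 10 mod 31 = 7^2 * 10 = 18*10 = 25
  bit 3 = 0: r = r^2 mod 31 = 25^2 = 5
  bit 4 = 0: r = r^2 mod 31 = 5^2 = 25
  -> s = B^a = 25

Answer: 25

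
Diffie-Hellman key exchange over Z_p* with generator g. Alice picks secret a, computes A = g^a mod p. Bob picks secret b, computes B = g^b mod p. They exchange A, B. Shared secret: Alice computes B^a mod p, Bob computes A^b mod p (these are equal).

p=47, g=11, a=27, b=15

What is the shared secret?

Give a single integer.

A = 11^27 mod 47  (bits of 27 = 11011)
  bit 0 = 1: r = r^2 * 11 mod 47 = 1^2 * 11 = 1*11 = 11
  bit 1 = 1: r = r^2 * 11 mod 47 = 11^2 * 11 = 27*11 = 15
  bit 2 = 0: r = r^2 mod 47 = 15^2 = 37
  bit 3 = 1: r = r^2 * 11 mod 47 = 37^2 * 11 = 6*11 = 19
  bit 4 = 1: r = r^2 * 11 mod 47 = 19^2 * 11 = 32*11 = 23
  -> A = 23
B = 11^15 mod 47  (bits of 15 = 1111)
  bit 0 = 1: r = r^2 * 11 mod 47 = 1^2 * 11 = 1*11 = 11
  bit 1 = 1: r = r^2 * 11 mod 47 = 11^2 * 11 = 27*11 = 15
  bit 2 = 1: r = r^2 * 11 mod 47 = 15^2 * 11 = 37*11 = 31
  bit 3 = 1: r = r^2 * 11 mod 47 = 31^2 * 11 = 21*11 = 43
  -> B = 43
s = B^a = 43^27 mod 47  (bits of 27 = 11011)
  bit 0 = 1: r = r^2 * 43 mod 47 = 1^2 * 43 = 1*43 = 43
  bit 1 = 1: r = r^2 * 43 mod 47 = 43^2 * 43 = 16*43 = 30
  bit 2 = 0: r = r^2 mod 47 = 30^2 = 7
  bit 3 = 1: r = r^2 * 43 mod 47 = 7^2 * 43 = 2*43 = 39
  bit 4 = 1: r = r^2 * 43 mod 47 = 39^2 * 43 = 17*43 = 26
  -> s = B^a = 26

Answer: 26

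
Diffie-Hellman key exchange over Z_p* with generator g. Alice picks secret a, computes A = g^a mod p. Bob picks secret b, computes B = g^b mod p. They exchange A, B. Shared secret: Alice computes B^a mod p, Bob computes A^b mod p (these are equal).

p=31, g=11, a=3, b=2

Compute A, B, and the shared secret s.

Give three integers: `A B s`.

A = 11^3 mod 31  (bits of 3 = 11)
  bit 0 = 1: r = r^2 * 11 mod 31 = 1^2 * 11 = 1*11 = 11
  bit 1 = 1: r = r^2 * 11 mod 31 = 11^2 * 11 = 28*11 = 29
  -> A = 29
B = 11^2 mod 31  (bits of 2 = 10)
  bit 0 = 1: r = r^2 * 11 mod 31 = 1^2 * 11 = 1*11 = 11
  bit 1 = 0: r = r^2 mod 31 = 11^2 = 28
  -> B = 28
s = B^a = 28^3 mod 31  (bits of 3 = 11)
  bit 0 = 1: r = r^2 * 28 mod 31 = 1^2 * 28 = 1*28 = 28
  bit 1 = 1: r = r^2 * 28 mod 31 = 28^2 * 28 = 9*28 = 4
  -> s = B^a = 4

Answer: 29 28 4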